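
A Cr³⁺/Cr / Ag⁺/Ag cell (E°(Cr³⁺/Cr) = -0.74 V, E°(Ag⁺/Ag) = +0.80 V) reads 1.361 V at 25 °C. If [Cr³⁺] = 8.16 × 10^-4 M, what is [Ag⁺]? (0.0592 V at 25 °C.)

8.8 × 10^-5 M

From the Nernst equation, log Q = n(E° − E)/0.0592 = 3(1.54 − 1.361)/0.0592 = 9.071, so Q = 1.18 × 10^9.
With Q = [Cr³⁺]/[Ag⁺]^3 and the known concentrations, [Ag⁺]^3 in the denominator gives [Ag⁺] = 8.8 × 10^-5 M.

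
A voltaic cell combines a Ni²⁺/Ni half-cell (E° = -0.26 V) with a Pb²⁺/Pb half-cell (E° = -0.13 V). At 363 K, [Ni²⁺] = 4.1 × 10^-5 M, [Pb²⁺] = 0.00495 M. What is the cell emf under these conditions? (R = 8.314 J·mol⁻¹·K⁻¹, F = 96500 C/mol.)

The Pb²⁺/Pb couple has the higher reduction potential and acts as the cathode, so E°_cell = -0.13 − (-0.26) = 0.13 V.
Balancing electrons gives n = 2; the reaction quotient is Q = [Ni²⁺]/[Pb²⁺] = 0.00828.
E = E° − (RT/nF) ln Q = 0.13 − (8.314×363)/(2×96500) × (-4.794) = 0.130 + 0.075 = 0.205 V.

0.205 V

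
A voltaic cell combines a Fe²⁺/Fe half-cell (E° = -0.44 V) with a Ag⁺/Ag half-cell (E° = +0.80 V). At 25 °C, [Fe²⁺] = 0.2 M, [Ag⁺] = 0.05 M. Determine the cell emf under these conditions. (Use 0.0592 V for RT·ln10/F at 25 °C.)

1.18 V

The Ag⁺/Ag couple has the higher reduction potential and acts as the cathode, so E°_cell = +0.80 − (-0.44) = 1.24 V.
Balancing electrons gives n = 2; the reaction quotient is Q = [Fe²⁺]/[Ag⁺]^2 = 80.0.
At 25 °C, E = E° − (0.0592/n) log Q = 1.24 − (0.0592/2)(1.903) = 1.240 − 0.056 = 1.184 V.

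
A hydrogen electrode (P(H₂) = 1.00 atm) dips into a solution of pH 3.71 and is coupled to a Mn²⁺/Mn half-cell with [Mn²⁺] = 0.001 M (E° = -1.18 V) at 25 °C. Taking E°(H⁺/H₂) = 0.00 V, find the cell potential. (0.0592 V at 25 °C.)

1.05 V

The hydrogen couple is the cathode, so E°_cell = 1.18 V; n = 2.
[H⁺] = 10^(−3.71) = 1.9 × 10^-4 M, and Q = [Mn²⁺]·P(H₂) / [H⁺]^2 = 2.63 × 10^4.
E = E° − (0.0592/2) log Q = 1.18 − (0.0592/2)(4.420) = 1.049 V.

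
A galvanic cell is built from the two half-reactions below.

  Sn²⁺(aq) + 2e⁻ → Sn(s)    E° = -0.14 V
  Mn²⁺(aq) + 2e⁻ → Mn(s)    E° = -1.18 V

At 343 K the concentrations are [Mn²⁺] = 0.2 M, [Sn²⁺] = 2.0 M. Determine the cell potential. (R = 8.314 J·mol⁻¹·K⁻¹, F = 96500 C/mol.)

1.07 V

The Sn²⁺/Sn couple has the higher reduction potential and acts as the cathode, so E°_cell = -0.14 − (-1.18) = 1.04 V.
Balancing electrons gives n = 2; the reaction quotient is Q = [Mn²⁺]/[Sn²⁺] = 0.100.
E = E° − (RT/nF) ln Q = 1.04 − (8.314×343)/(2×96500) × (-2.303) = 1.040 + 0.034 = 1.074 V.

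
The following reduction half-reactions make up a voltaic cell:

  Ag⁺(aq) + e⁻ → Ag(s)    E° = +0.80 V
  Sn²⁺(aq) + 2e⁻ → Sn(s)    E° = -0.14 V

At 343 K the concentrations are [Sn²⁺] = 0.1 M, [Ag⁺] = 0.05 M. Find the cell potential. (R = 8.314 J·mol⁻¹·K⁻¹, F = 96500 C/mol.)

The Ag⁺/Ag couple has the higher reduction potential and acts as the cathode, so E°_cell = +0.80 − (-0.14) = 0.94 V.
Balancing electrons gives n = 2; the reaction quotient is Q = [Sn²⁺]/[Ag⁺]^2 = 40.0.
E = E° − (RT/nF) ln Q = 0.94 − (8.314×343)/(2×96500) × (3.689) = 0.940 − 0.055 = 0.885 V.

0.885 V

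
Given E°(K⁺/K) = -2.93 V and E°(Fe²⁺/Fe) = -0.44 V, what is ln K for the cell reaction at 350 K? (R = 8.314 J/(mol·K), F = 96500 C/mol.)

ln K = 165.2

E°_cell = -0.44 − (-2.93) = 2.49 V, with n = 2 electrons transferred.
At equilibrium E = 0, so the Nernst equation gives ln K = nFE°/RT = (2)(96500)(2.49)/((8.314)(350)) = 165.15.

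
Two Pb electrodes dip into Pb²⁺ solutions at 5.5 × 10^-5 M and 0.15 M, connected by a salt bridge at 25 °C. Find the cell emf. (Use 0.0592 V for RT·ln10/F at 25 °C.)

Both half-cells are Pb²⁺/Pb, so E°_cell = 0. The concentrated side is the cathode; the cell reaction moves Pb²⁺ from high to low concentration with n = 2.
Q = [Pb²⁺]_dilute/[Pb²⁺]_conc = 5.5 × 10^-5/0.15 = 3.67 × 10^-4.
E = 0 − (0.0592/2) log Q = −(0.0592/2)(-3.436) = 0.1017 V.

0.10 V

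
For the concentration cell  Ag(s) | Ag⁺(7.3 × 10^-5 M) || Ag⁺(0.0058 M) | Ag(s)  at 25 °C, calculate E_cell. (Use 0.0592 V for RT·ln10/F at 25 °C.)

Both half-cells are Ag⁺/Ag, so E°_cell = 0. The concentrated side is the cathode; the cell reaction moves Ag⁺ from high to low concentration with n = 1.
Q = [Ag⁺]_dilute/[Ag⁺]_conc = 7.3 × 10^-5/0.0058 = 0.0126.
E = 0 − (0.0592/1) log Q = −(0.0592/1)(-1.900) = 0.1125 V.

0.11 V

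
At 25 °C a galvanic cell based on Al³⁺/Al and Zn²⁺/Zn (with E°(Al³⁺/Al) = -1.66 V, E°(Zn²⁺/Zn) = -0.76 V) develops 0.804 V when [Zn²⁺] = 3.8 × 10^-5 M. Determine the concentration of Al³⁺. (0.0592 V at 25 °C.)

0.017 M

From the Nernst equation, log Q = n(E° − E)/0.0592 = 6(0.90 − 0.804)/0.0592 = 9.730, so Q = 5.37 × 10^9.
With Q = [Al³⁺]^2/[Zn²⁺]^3 and the known concentrations, [Al³⁺]^2 in the numerator gives [Al³⁺] = 0.017 M.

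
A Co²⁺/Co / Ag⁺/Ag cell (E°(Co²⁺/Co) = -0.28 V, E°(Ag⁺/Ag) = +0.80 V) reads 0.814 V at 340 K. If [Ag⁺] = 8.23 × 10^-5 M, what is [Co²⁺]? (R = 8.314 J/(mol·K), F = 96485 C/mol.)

From the Nernst equation, ln Q = nF(E° − E)/RT = 2×96485×(1.08 − 0.814)/(8.314×340) = 18.159, so Q = 7.69 × 10^7.
With Q = [Co²⁺]/[Ag⁺]^2 and the known concentrations, [Co²⁺] in the numerator gives [Co²⁺] = 0.52 M.

0.52 M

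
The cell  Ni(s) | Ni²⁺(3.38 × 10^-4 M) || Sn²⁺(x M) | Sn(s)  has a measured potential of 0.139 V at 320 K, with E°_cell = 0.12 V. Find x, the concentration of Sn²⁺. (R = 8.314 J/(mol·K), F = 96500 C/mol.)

0.0013 M

From the Nernst equation, ln Q = nF(E° − E)/RT = 2×96500×(0.12 − 0.139)/(8.314×320) = -1.378, so Q = 0.252.
With Q = [Ni²⁺]/[Sn²⁺] and the known concentrations, [Sn²⁺] in the denominator gives [Sn²⁺] = 0.0013 M.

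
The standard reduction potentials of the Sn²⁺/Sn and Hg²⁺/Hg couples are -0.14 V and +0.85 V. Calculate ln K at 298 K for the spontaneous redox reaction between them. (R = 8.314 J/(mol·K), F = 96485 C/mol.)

E°_cell = +0.85 − (-0.14) = 0.99 V, with n = 2 electrons transferred.
At equilibrium E = 0, so the Nernst equation gives ln K = nFE°/RT = (2)(96485)(0.99)/((8.314)(298)) = 77.11.

ln K = 77.1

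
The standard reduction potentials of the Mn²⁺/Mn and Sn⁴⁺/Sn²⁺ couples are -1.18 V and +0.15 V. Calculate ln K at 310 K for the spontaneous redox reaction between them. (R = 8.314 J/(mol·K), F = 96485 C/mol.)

ln K = 99.6

E°_cell = +0.15 − (-1.18) = 1.33 V, with n = 2 electrons transferred.
At equilibrium E = 0, so the Nernst equation gives ln K = nFE°/RT = (2)(96485)(1.33)/((8.314)(310)) = 99.58.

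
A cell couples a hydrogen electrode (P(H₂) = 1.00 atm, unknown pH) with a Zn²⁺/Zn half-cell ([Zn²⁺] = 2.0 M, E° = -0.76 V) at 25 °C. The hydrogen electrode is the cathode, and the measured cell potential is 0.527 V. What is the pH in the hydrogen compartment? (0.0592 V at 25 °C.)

pH = 3.79

E°_cell = 0.76 V and n = 2.
log Q = n(E° − E)/0.0592 = 2×(0.76 − 0.527)/0.0592 = 7.872.
With Q = [Zn²⁺]·P(H₂) / [H⁺]^2, solving for [H⁺] gives log[H⁺] = -3.785, so pH = 3.79.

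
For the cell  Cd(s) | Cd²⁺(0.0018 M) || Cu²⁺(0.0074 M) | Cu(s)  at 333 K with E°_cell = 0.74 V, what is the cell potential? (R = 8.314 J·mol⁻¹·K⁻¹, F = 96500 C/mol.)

Balancing electrons gives n = 2; the reaction quotient is Q = [Cd²⁺]/[Cu²⁺] = 0.243.
E = E° − (RT/nF) ln Q = 0.74 − (8.314×333)/(2×96500) × (-1.414) = 0.740 + 0.020 = 0.760 V.

0.760 V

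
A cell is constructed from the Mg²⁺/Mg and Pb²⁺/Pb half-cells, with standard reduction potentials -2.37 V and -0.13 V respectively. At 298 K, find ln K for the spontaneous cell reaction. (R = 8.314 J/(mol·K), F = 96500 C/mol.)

E°_cell = -0.13 − (-2.37) = 2.24 V, with n = 2 electrons transferred.
At equilibrium E = 0, so the Nernst equation gives ln K = nFE°/RT = (2)(96500)(2.24)/((8.314)(298)) = 174.49.

ln K = 174.5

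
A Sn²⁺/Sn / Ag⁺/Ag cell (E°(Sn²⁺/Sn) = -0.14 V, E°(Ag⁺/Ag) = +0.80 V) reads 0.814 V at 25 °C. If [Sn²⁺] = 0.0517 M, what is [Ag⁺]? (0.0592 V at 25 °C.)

From the Nernst equation, log Q = n(E° − E)/0.0592 = 2(0.94 − 0.814)/0.0592 = 4.257, so Q = 1.81 × 10^4.
With Q = [Sn²⁺]/[Ag⁺]^2 and the known concentrations, [Ag⁺]^2 in the denominator gives [Ag⁺] = 0.0017 M.

0.0017 M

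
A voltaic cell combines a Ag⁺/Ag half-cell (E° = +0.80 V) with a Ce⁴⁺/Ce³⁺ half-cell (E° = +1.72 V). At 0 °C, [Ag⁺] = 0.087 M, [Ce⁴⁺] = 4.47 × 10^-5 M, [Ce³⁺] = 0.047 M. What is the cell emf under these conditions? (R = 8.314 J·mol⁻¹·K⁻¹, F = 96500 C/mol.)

0.814 V

The Ce⁴⁺/Ce³⁺ couple has the higher reduction potential and acts as the cathode, so E°_cell = +1.72 − (+0.80) = 0.92 V.
Balancing electrons gives n = 1; the reaction quotient is Q = [Ag⁺]·[Ce³⁺]/[Ce⁴⁺] = 91.5.
E = E° − (RT/nF) ln Q = 0.92 − (8.314×273)/(1×96500) × (4.516) = 0.920 − 0.106 = 0.814 V.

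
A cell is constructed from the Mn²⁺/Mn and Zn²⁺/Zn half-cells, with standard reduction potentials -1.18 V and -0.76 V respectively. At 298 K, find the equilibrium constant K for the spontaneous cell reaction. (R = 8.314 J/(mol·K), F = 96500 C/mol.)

1.6 × 10^14

E°_cell = -0.76 − (-1.18) = 0.42 V, with n = 2 electrons transferred.
At equilibrium E = 0, so the Nernst equation gives ln K = nFE°/RT = (2)(96500)(0.42)/((8.314)(298)) = 32.72.
K = e^32.72 = 1.6 × 10^14.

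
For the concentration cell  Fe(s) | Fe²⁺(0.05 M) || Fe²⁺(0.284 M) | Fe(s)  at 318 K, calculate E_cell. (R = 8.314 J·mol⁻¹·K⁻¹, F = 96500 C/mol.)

0.024 V

Both half-cells are Fe²⁺/Fe, so E°_cell = 0. The concentrated side is the cathode; the cell reaction moves Fe²⁺ from high to low concentration with n = 2.
Q = [Fe²⁺]_dilute/[Fe²⁺]_conc = 0.05/0.284 = 0.176.
E = 0 − (RT/nF) ln Q = −((8.314×318)/(2×96500))(-1.737) = 0.0238 V.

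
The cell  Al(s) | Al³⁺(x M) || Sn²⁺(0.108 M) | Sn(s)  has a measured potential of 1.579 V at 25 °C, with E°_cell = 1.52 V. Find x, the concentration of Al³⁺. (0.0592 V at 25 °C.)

3.6 × 10^-5 M

From the Nernst equation, log Q = n(E° − E)/0.0592 = 6(1.52 − 1.579)/0.0592 = -5.980, so Q = 1.05 × 10^-6.
With Q = [Al³⁺]^2/[Sn²⁺]^3 and the known concentrations, [Al³⁺]^2 in the numerator gives [Al³⁺] = 3.6 × 10^-5 M.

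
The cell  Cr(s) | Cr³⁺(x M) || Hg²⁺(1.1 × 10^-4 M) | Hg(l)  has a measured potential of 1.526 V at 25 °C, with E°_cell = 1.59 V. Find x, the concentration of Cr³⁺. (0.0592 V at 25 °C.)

From the Nernst equation, log Q = n(E° − E)/0.0592 = 6(1.59 − 1.526)/0.0592 = 6.486, so Q = 3.07 × 10^6.
With Q = [Cr³⁺]^2/[Hg²⁺]^3 and the known concentrations, [Cr³⁺]^2 in the numerator gives [Cr³⁺] = 0.002 M.

0.002 M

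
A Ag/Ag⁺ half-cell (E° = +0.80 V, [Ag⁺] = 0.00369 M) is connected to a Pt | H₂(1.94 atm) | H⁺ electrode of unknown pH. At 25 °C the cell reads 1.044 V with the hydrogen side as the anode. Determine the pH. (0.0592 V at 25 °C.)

E°_cell = 0.80 V and n = 2.
log Q = n(E° − E)/0.0592 = 2×(0.80 − 1.044)/0.0592 = -8.243.
With Q = [H⁺]^2 / ([Ag⁺]^2·P(H₂)), solving for [H⁺] gives log[H⁺] = -6.411, so pH = 6.41.

pH = 6.41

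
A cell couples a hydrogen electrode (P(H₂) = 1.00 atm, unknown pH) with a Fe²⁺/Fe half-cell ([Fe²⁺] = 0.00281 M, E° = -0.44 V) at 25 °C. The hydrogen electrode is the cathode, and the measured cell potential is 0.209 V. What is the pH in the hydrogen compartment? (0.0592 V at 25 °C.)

E°_cell = 0.44 V and n = 2.
log Q = n(E° − E)/0.0592 = 2×(0.44 − 0.209)/0.0592 = 7.804.
With Q = [Fe²⁺]·P(H₂) / [H⁺]^2, solving for [H⁺] gives log[H⁺] = -5.178, so pH = 5.18.

pH = 5.18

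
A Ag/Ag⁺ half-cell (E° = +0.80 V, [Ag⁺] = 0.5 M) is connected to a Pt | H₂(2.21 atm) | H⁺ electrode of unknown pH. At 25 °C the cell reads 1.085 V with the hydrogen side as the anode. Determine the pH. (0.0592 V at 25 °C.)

pH = 4.94

E°_cell = 0.80 V and n = 2.
log Q = n(E° − E)/0.0592 = 2×(0.80 − 1.085)/0.0592 = -9.628.
With Q = [H⁺]^2 / ([Ag⁺]^2·P(H₂)), solving for [H⁺] gives log[H⁺] = -4.943, so pH = 4.94.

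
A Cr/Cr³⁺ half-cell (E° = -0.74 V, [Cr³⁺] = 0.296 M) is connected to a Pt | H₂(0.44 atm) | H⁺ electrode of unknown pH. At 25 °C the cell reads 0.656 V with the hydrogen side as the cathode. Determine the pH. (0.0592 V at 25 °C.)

E°_cell = 0.74 V and n = 6.
log Q = n(E° − E)/0.0592 = 6×(0.74 − 0.656)/0.0592 = 8.514.
With Q = [Cr³⁺]^2·P(H₂)^3 / [H⁺]^6, solving for [H⁺] gives log[H⁺] = -1.773, so pH = 1.77.

pH = 1.77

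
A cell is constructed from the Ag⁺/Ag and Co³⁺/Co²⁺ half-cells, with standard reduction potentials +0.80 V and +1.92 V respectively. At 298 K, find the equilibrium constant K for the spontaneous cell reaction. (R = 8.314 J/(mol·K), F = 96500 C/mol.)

8.8 × 10^18

E°_cell = +1.92 − (+0.80) = 1.12 V, with n = 1 electron transferred.
At equilibrium E = 0, so the Nernst equation gives ln K = nFE°/RT = (1)(96500)(1.12)/((8.314)(298)) = 43.62.
K = e^43.62 = 8.8 × 10^18.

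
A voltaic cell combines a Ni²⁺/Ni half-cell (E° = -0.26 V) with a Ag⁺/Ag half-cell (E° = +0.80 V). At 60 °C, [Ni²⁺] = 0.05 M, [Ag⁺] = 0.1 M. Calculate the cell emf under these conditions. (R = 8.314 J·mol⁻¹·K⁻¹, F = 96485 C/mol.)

1.04 V

The Ag⁺/Ag couple has the higher reduction potential and acts as the cathode, so E°_cell = +0.80 − (-0.26) = 1.06 V.
Balancing electrons gives n = 2; the reaction quotient is Q = [Ni²⁺]/[Ag⁺]^2 = 5.00.
E = E° − (RT/nF) ln Q = 1.06 − (8.314×333)/(2×96485) × (1.609) = 1.060 − 0.023 = 1.037 V.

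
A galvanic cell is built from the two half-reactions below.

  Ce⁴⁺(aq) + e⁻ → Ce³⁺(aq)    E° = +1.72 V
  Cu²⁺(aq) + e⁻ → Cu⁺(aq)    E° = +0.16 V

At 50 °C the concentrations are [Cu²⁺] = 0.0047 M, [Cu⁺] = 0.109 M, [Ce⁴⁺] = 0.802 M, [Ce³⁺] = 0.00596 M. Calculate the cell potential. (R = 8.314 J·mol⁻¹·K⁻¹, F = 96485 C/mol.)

The Ce⁴⁺/Ce³⁺ couple has the higher reduction potential and acts as the cathode, so E°_cell = +1.72 − (+0.16) = 1.56 V.
Balancing electrons gives n = 1; the reaction quotient is Q = [Cu²⁺]·[Ce³⁺]/([Cu⁺]·[Ce⁴⁺]) = 3.2 × 10^-4.
E = E° − (RT/nF) ln Q = 1.56 − (8.314×323)/(1×96485) × (-8.046) = 1.560 + 0.224 = 1.784 V.

1.78 V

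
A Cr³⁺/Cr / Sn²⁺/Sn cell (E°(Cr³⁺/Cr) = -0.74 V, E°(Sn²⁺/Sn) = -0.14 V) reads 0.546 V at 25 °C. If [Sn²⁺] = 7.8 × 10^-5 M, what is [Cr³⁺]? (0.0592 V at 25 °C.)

From the Nernst equation, log Q = n(E° − E)/0.0592 = 6(0.60 − 0.546)/0.0592 = 5.473, so Q = 2.97 × 10^5.
With Q = [Cr³⁺]^2/[Sn²⁺]^3 and the known concentrations, [Cr³⁺]^2 in the numerator gives [Cr³⁺] = 3.8 × 10^-4 M.

3.8 × 10^-4 M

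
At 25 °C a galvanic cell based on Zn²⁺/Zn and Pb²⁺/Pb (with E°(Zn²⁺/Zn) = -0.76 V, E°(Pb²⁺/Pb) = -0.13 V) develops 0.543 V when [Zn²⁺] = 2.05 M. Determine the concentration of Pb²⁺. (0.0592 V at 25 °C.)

0.0024 M

From the Nernst equation, log Q = n(E° − E)/0.0592 = 2(0.63 − 0.543)/0.0592 = 2.939, so Q = 869.
With Q = [Zn²⁺]/[Pb²⁺] and the known concentrations, [Pb²⁺] in the denominator gives [Pb²⁺] = 0.0024 M.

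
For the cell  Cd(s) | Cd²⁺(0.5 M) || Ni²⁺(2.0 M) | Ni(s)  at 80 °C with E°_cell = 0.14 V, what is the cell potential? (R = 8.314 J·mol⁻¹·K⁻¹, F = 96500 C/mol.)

0.161 V

Balancing electrons gives n = 2; the reaction quotient is Q = [Cd²⁺]/[Ni²⁺] = 0.250.
E = E° − (RT/nF) ln Q = 0.14 − (8.314×353)/(2×96500) × (-1.386) = 0.140 + 0.021 = 0.161 V.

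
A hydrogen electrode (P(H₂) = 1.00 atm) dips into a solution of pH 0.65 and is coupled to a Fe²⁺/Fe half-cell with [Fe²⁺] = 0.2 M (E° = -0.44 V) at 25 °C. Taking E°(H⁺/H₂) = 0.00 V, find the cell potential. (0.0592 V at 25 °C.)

The hydrogen couple is the cathode, so E°_cell = 0.44 V; n = 2.
[H⁺] = 10^(−0.65) = 0.22 M, and Q = [Fe²⁺]·P(H₂) / [H⁺]^2 = 3.99.
E = E° − (0.0592/2) log Q = 0.44 − (0.0592/2)(0.601) = 0.422 V.

0.42 V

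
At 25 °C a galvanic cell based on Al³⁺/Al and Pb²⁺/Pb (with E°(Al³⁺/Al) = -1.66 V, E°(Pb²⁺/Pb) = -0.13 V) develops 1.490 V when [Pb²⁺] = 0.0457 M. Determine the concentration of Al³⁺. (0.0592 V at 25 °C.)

From the Nernst equation, log Q = n(E° − E)/0.0592 = 6(1.53 − 1.490)/0.0592 = 4.054, so Q = 1.13 × 10^4.
With Q = [Al³⁺]^2/[Pb²⁺]^3 and the known concentrations, [Al³⁺]^2 in the numerator gives [Al³⁺] = 1.0 M.

1.0 M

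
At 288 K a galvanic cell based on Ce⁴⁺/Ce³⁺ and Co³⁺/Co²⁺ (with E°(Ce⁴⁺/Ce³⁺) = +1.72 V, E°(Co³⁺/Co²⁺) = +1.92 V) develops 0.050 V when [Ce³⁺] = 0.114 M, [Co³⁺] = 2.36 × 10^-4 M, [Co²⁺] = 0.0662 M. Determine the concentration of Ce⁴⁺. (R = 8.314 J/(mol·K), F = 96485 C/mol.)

0.17 M

From the Nernst equation, ln Q = nF(E° − E)/RT = 1×96485×(0.20 − 0.050)/(8.314×288) = 6.044, so Q = 422.
With Q = [Ce⁴⁺]·[Co²⁺]/([Ce³⁺]·[Co³⁺]) and the known concentrations, [Ce⁴⁺] in the numerator gives [Ce⁴⁺] = 0.17 M.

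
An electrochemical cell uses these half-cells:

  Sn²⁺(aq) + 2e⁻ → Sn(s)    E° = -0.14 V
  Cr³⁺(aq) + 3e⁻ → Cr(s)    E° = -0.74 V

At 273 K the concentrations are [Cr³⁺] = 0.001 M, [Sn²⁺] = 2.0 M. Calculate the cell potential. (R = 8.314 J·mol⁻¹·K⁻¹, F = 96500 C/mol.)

0.662 V

The Sn²⁺/Sn couple has the higher reduction potential and acts as the cathode, so E°_cell = -0.14 − (-0.74) = 0.60 V.
Balancing electrons gives n = 6; the reaction quotient is Q = [Cr³⁺]^2/[Sn²⁺]^3 = 1.25 × 10^-7.
E = E° − (RT/nF) ln Q = 0.60 − (8.314×273)/(6×96500) × (-15.895) = 0.600 + 0.062 = 0.662 V.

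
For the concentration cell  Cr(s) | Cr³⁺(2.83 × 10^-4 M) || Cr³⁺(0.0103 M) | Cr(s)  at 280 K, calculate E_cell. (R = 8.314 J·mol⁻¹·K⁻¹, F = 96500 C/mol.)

0.029 V

Both half-cells are Cr³⁺/Cr, so E°_cell = 0. The concentrated side is the cathode; the cell reaction moves Cr³⁺ from high to low concentration with n = 3.
Q = [Cr³⁺]_dilute/[Cr³⁺]_conc = 2.83 × 10^-4/0.0103 = 0.0275.
E = 0 − (RT/nF) ln Q = −((8.314×280)/(3×96500))(-3.594) = 0.0289 V.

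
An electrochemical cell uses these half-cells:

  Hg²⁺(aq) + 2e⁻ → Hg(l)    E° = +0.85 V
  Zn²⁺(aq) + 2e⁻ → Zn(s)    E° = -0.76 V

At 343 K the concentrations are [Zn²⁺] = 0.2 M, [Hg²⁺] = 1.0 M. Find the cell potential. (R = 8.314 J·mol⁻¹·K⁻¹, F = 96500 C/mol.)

The Hg²⁺/Hg couple has the higher reduction potential and acts as the cathode, so E°_cell = +0.85 − (-0.76) = 1.61 V.
Balancing electrons gives n = 2; the reaction quotient is Q = [Zn²⁺]/[Hg²⁺] = 0.200.
E = E° − (RT/nF) ln Q = 1.61 − (8.314×343)/(2×96500) × (-1.609) = 1.610 + 0.024 = 1.634 V.

1.63 V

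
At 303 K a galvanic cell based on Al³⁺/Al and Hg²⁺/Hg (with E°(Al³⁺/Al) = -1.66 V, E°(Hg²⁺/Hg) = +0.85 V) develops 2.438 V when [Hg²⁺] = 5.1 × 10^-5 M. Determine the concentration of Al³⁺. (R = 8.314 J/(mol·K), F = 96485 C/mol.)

0.0014 M

From the Nernst equation, ln Q = nF(E° − E)/RT = 6×96485×(2.51 − 2.438)/(8.314×303) = 16.546, so Q = 1.53 × 10^7.
With Q = [Al³⁺]^2/[Hg²⁺]^3 and the known concentrations, [Al³⁺]^2 in the numerator gives [Al³⁺] = 0.0014 M.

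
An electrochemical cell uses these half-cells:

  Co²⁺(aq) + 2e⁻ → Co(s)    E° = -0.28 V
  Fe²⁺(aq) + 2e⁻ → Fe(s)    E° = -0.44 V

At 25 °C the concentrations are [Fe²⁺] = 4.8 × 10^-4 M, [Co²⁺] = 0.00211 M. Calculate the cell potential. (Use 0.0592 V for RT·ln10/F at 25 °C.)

0.179 V

The Co²⁺/Co couple has the higher reduction potential and acts as the cathode, so E°_cell = -0.28 − (-0.44) = 0.16 V.
Balancing electrons gives n = 2; the reaction quotient is Q = [Fe²⁺]/[Co²⁺] = 0.227.
At 25 °C, E = E° − (0.0592/n) log Q = 0.16 − (0.0592/2)(-0.643) = 0.160 + 0.019 = 0.179 V.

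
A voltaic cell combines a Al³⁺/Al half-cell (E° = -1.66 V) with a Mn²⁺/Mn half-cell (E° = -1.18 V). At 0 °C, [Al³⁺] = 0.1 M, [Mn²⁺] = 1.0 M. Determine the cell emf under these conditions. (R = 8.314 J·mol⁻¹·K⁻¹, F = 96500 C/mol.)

0.498 V

The Mn²⁺/Mn couple has the higher reduction potential and acts as the cathode, so E°_cell = -1.18 − (-1.66) = 0.48 V.
Balancing electrons gives n = 6; the reaction quotient is Q = [Al³⁺]^2/[Mn²⁺]^3 = 0.0100.
E = E° − (RT/nF) ln Q = 0.48 − (8.314×273)/(6×96500) × (-4.605) = 0.480 + 0.018 = 0.498 V.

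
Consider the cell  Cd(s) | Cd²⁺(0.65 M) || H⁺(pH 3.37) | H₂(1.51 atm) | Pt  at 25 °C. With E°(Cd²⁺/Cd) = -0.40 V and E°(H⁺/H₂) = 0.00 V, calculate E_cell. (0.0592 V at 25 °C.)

The hydrogen couple is the cathode, so E°_cell = 0.40 V; n = 2.
[H⁺] = 10^(−3.37) = 4.3 × 10^-4 M, and Q = [Cd²⁺]·P(H₂) / [H⁺]^2 = 5.39 × 10^6.
E = E° − (0.0592/2) log Q = 0.40 − (0.0592/2)(6.732) = 0.201 V.

0.20 V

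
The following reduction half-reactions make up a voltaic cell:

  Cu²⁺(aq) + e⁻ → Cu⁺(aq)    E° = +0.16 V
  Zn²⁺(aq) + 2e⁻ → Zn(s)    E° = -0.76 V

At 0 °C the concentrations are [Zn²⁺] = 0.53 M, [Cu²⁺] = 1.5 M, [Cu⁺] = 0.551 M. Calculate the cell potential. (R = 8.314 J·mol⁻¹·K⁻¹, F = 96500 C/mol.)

The Cu²⁺/Cu⁺ couple has the higher reduction potential and acts as the cathode, so E°_cell = +0.16 − (-0.76) = 0.92 V.
Balancing electrons gives n = 2; the reaction quotient is Q = [Zn²⁺]·[Cu⁺]^2/[Cu²⁺]^2 = 0.0715.
E = E° − (RT/nF) ln Q = 0.92 − (8.314×273)/(2×96500) × (-2.638) = 0.920 + 0.031 = 0.951 V.

0.951 V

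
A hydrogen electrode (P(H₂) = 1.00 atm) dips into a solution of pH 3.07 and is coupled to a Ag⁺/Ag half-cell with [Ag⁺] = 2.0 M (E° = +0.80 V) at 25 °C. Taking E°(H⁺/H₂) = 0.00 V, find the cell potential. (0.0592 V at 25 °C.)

The Ag⁺/Ag couple is the cathode, so E°_cell = 0.80 V; n = 2.
[H⁺] = 10^(−3.07) = 8.5 × 10^-4 M, and Q = [H⁺]^2 / ([Ag⁺]^2·P(H₂)) = 1.81 × 10^-7.
E = E° − (0.0592/2) log Q = 0.80 − (0.0592/2)(-6.742) = 1.000 V.

1.00 V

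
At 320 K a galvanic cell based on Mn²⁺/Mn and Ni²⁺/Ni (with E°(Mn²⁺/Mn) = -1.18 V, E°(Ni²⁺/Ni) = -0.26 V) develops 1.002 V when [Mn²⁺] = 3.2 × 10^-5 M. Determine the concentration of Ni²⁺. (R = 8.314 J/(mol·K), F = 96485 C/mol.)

From the Nernst equation, ln Q = nF(E° − E)/RT = 2×96485×(0.92 − 1.002)/(8.314×320) = -5.948, so Q = 0.00261.
With Q = [Mn²⁺]/[Ni²⁺] and the known concentrations, [Ni²⁺] in the denominator gives [Ni²⁺] = 0.012 M.

0.012 M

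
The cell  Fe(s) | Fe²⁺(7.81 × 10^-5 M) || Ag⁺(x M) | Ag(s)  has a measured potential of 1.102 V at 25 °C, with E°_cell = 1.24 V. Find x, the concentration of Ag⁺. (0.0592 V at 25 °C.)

4.1 × 10^-5 M

From the Nernst equation, log Q = n(E° − E)/0.0592 = 2(1.24 − 1.102)/0.0592 = 4.662, so Q = 4.59 × 10^4.
With Q = [Fe²⁺]/[Ag⁺]^2 and the known concentrations, [Ag⁺]^2 in the denominator gives [Ag⁺] = 4.1 × 10^-5 M.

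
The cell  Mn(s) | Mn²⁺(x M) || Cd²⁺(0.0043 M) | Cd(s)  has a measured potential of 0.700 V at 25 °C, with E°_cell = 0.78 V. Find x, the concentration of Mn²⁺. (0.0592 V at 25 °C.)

2.2 M

From the Nernst equation, log Q = n(E° − E)/0.0592 = 2(0.78 − 0.700)/0.0592 = 2.703, so Q = 504.
With Q = [Mn²⁺]/[Cd²⁺] and the known concentrations, [Mn²⁺] in the numerator gives [Mn²⁺] = 2.2 M.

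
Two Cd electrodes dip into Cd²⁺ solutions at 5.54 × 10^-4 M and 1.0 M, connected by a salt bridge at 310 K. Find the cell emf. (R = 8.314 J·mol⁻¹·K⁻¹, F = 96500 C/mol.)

0.10 V

Both half-cells are Cd²⁺/Cd, so E°_cell = 0. The concentrated side is the cathode; the cell reaction moves Cd²⁺ from high to low concentration with n = 2.
Q = [Cd²⁺]_dilute/[Cd²⁺]_conc = 5.54 × 10^-4/1.0 = 5.54 × 10^-4.
E = 0 − (RT/nF) ln Q = −((8.314×310)/(2×96500))(-7.498) = 0.1001 V.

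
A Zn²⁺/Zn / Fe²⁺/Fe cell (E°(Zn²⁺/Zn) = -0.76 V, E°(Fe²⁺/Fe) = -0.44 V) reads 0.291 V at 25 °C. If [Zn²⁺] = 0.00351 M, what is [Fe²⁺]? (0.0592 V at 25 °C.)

From the Nernst equation, log Q = n(E° − E)/0.0592 = 2(0.32 − 0.291)/0.0592 = 0.980, so Q = 9.54.
With Q = [Zn²⁺]/[Fe²⁺] and the known concentrations, [Fe²⁺] in the denominator gives [Fe²⁺] = 3.7 × 10^-4 M.

3.7 × 10^-4 M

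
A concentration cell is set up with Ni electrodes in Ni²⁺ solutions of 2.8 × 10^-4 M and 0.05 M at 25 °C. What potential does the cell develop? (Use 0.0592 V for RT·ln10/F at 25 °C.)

Both half-cells are Ni²⁺/Ni, so E°_cell = 0. The concentrated side is the cathode; the cell reaction moves Ni²⁺ from high to low concentration with n = 2.
Q = [Ni²⁺]_dilute/[Ni²⁺]_conc = 2.8 × 10^-4/0.05 = 0.00560.
E = 0 − (0.0592/2) log Q = −(0.0592/2)(-2.252) = 0.0667 V.

0.067 V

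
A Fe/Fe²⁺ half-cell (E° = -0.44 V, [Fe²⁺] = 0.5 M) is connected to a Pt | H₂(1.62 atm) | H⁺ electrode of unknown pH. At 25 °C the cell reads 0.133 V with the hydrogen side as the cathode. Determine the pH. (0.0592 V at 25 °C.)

pH = 5.23

E°_cell = 0.44 V and n = 2.
log Q = n(E° − E)/0.0592 = 2×(0.44 − 0.133)/0.0592 = 10.372.
With Q = [Fe²⁺]·P(H₂) / [H⁺]^2, solving for [H⁺] gives log[H⁺] = -5.232, so pH = 5.23.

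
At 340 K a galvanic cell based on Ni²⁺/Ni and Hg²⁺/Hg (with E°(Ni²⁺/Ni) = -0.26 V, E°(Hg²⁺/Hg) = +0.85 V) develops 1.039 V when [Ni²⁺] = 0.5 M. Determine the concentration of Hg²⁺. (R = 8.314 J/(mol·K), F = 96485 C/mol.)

0.0039 M

From the Nernst equation, ln Q = nF(E° − E)/RT = 2×96485×(1.11 − 1.039)/(8.314×340) = 4.847, so Q = 127.
With Q = [Ni²⁺]/[Hg²⁺] and the known concentrations, [Hg²⁺] in the denominator gives [Hg²⁺] = 0.0039 M.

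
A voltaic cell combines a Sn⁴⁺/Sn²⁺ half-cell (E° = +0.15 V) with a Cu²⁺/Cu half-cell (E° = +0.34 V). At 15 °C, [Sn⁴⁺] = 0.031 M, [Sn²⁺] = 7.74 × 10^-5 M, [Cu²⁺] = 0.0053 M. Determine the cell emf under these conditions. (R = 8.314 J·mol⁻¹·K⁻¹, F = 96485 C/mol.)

0.051 V

The Cu²⁺/Cu couple has the higher reduction potential and acts as the cathode, so E°_cell = +0.34 − (+0.15) = 0.19 V.
Balancing electrons gives n = 2; the reaction quotient is Q = [Sn⁴⁺]/([Sn²⁺]·[Cu²⁺]) = 7.56 × 10^4.
E = E° − (RT/nF) ln Q = 0.19 − (8.314×288)/(2×96485) × (11.233) = 0.190 − 0.139 = 0.051 V.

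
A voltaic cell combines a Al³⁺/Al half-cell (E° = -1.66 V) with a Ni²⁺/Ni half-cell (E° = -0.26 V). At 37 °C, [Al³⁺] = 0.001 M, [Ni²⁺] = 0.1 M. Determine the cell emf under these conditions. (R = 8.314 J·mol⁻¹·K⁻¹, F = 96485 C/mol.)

1.43 V

The Ni²⁺/Ni couple has the higher reduction potential and acts as the cathode, so E°_cell = -0.26 − (-1.66) = 1.40 V.
Balancing electrons gives n = 6; the reaction quotient is Q = [Al³⁺]^2/[Ni²⁺]^3 = 0.00100.
E = E° − (RT/nF) ln Q = 1.40 − (8.314×310)/(6×96485) × (-6.908) = 1.400 + 0.031 = 1.431 V.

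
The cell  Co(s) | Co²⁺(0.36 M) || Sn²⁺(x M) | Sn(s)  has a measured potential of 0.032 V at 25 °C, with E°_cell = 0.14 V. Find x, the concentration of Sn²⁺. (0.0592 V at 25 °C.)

8.1 × 10^-5 M

From the Nernst equation, log Q = n(E° − E)/0.0592 = 2(0.14 − 0.032)/0.0592 = 3.649, so Q = 4450.
With Q = [Co²⁺]/[Sn²⁺] and the known concentrations, [Sn²⁺] in the denominator gives [Sn²⁺] = 8.1 × 10^-5 M.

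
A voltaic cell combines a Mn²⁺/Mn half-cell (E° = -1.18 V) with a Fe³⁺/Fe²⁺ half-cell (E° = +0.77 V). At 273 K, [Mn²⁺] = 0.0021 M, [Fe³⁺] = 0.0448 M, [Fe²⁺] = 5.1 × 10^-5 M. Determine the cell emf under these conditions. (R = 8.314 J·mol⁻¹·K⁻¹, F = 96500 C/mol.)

The Fe³⁺/Fe²⁺ couple has the higher reduction potential and acts as the cathode, so E°_cell = +0.77 − (-1.18) = 1.95 V.
Balancing electrons gives n = 2; the reaction quotient is Q = [Mn²⁺]·[Fe²⁺]^2/[Fe³⁺]^2 = 2.72 × 10^-9.
E = E° − (RT/nF) ln Q = 1.95 − (8.314×273)/(2×96500) × (-19.722) = 1.950 + 0.232 = 2.182 V.

2.18 V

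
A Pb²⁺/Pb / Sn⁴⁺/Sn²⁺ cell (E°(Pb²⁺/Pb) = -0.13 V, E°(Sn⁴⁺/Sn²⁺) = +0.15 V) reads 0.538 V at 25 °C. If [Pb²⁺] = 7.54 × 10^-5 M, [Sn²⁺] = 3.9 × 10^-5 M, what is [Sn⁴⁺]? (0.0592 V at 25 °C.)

1.5 M

From the Nernst equation, log Q = n(E° − E)/0.0592 = 2(0.28 − 0.538)/0.0592 = -8.716, so Q = 1.92 × 10^-9.
With Q = [Pb²⁺]·[Sn²⁺]/[Sn⁴⁺] and the known concentrations, [Sn⁴⁺] in the denominator gives [Sn⁴⁺] = 1.5 M.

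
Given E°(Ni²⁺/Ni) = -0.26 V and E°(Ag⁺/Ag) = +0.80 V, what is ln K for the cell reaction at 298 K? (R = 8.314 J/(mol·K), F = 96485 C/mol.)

ln K = 82.6

E°_cell = +0.80 − (-0.26) = 1.06 V, with n = 2 electrons transferred.
At equilibrium E = 0, so the Nernst equation gives ln K = nFE°/RT = (2)(96485)(1.06)/((8.314)(298)) = 82.56.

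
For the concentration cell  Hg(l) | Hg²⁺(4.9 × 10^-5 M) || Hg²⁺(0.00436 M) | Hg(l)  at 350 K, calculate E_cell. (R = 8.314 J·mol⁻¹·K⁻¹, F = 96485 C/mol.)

Both half-cells are Hg²⁺/Hg, so E°_cell = 0. The concentrated side is the cathode; the cell reaction moves Hg²⁺ from high to low concentration with n = 2.
Q = [Hg²⁺]_dilute/[Hg²⁺]_conc = 4.9 × 10^-5/0.00436 = 0.0112.
E = 0 − (RT/nF) ln Q = −((8.314×350)/(2×96485))(-4.488) = 0.0677 V.

0.068 V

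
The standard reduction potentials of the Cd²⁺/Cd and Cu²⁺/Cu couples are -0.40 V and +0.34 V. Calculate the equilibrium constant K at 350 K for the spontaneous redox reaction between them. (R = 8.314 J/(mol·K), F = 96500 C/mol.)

2.1 × 10^21

E°_cell = +0.34 − (-0.40) = 0.74 V, with n = 2 electrons transferred.
At equilibrium E = 0, so the Nernst equation gives ln K = nFE°/RT = (2)(96500)(0.74)/((8.314)(350)) = 49.08.
K = e^49.08 = 2.1 × 10^21.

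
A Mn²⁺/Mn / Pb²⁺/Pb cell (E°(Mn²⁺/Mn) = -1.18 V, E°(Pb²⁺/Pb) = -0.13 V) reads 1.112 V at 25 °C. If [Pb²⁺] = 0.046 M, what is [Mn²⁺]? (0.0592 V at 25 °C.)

3.7 × 10^-4 M

From the Nernst equation, log Q = n(E° − E)/0.0592 = 2(1.05 − 1.112)/0.0592 = -2.095, so Q = 0.00804.
With Q = [Mn²⁺]/[Pb²⁺] and the known concentrations, [Mn²⁺] in the numerator gives [Mn²⁺] = 3.7 × 10^-4 M.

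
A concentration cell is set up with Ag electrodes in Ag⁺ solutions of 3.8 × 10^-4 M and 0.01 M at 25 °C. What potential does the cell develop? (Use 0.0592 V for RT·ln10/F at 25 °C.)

Both half-cells are Ag⁺/Ag, so E°_cell = 0. The concentrated side is the cathode; the cell reaction moves Ag⁺ from high to low concentration with n = 1.
Q = [Ag⁺]_dilute/[Ag⁺]_conc = 3.8 × 10^-4/0.01 = 0.0380.
E = 0 − (0.0592/1) log Q = −(0.0592/1)(-1.420) = 0.0841 V.

0.084 V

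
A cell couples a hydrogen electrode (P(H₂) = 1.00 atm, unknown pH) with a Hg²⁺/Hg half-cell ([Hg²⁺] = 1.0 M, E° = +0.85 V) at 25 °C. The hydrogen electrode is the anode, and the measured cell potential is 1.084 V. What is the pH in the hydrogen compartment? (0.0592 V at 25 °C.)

E°_cell = 0.85 V and n = 2.
log Q = n(E° − E)/0.0592 = 2×(0.85 − 1.084)/0.0592 = -7.905.
With Q = [H⁺]^2 / ([Hg²⁺]·P(H₂)), solving for [H⁺] gives log[H⁺] = -3.953, so pH = 3.95.

pH = 3.95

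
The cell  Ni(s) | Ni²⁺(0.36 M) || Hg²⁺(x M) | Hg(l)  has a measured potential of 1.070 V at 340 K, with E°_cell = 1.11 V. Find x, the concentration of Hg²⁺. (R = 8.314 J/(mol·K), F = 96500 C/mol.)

0.023 M

From the Nernst equation, ln Q = nF(E° − E)/RT = 2×96500×(1.11 − 1.070)/(8.314×340) = 2.731, so Q = 15.3.
With Q = [Ni²⁺]/[Hg²⁺] and the known concentrations, [Hg²⁺] in the denominator gives [Hg²⁺] = 0.023 M.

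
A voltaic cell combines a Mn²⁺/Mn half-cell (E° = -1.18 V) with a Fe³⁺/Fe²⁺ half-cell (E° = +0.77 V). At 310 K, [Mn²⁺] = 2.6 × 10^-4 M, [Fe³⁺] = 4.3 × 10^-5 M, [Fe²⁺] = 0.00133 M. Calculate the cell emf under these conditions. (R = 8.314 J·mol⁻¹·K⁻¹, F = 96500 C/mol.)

1.97 V

The Fe³⁺/Fe²⁺ couple has the higher reduction potential and acts as the cathode, so E°_cell = +0.77 − (-1.18) = 1.95 V.
Balancing electrons gives n = 2; the reaction quotient is Q = [Mn²⁺]·[Fe²⁺]^2/[Fe³⁺]^2 = 0.249.
E = E° − (RT/nF) ln Q = 1.95 − (8.314×310)/(2×96500) × (-1.391) = 1.950 + 0.019 = 1.969 V.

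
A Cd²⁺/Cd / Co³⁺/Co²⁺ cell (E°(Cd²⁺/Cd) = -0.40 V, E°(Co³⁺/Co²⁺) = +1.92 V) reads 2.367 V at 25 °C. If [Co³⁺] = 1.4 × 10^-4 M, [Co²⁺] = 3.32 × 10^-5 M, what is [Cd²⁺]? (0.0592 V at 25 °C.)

0.46 M

From the Nernst equation, log Q = n(E° − E)/0.0592 = 2(2.32 − 2.367)/0.0592 = -1.588, so Q = 0.0258.
With Q = [Cd²⁺]·[Co²⁺]^2/[Co³⁺]^2 and the known concentrations, [Cd²⁺] in the numerator gives [Cd²⁺] = 0.46 M.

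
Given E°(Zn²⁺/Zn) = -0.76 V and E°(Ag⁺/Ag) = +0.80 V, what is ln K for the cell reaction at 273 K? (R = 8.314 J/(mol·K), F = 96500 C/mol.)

ln K = 132.7

E°_cell = +0.80 − (-0.76) = 1.56 V, with n = 2 electrons transferred.
At equilibrium E = 0, so the Nernst equation gives ln K = nFE°/RT = (2)(96500)(1.56)/((8.314)(273)) = 132.65.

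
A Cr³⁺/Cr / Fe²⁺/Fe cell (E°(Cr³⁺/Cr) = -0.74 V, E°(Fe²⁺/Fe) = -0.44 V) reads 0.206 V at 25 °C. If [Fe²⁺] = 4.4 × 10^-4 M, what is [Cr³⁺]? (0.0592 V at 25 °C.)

0.54 M

From the Nernst equation, log Q = n(E° − E)/0.0592 = 6(0.30 − 0.206)/0.0592 = 9.527, so Q = 3.37 × 10^9.
With Q = [Cr³⁺]^2/[Fe²⁺]^3 and the known concentrations, [Cr³⁺]^2 in the numerator gives [Cr³⁺] = 0.54 M.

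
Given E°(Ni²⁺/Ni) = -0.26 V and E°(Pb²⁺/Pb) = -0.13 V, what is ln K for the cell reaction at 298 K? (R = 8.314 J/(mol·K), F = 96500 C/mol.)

ln K = 10.1

E°_cell = -0.13 − (-0.26) = 0.13 V, with n = 2 electrons transferred.
At equilibrium E = 0, so the Nernst equation gives ln K = nFE°/RT = (2)(96500)(0.13)/((8.314)(298)) = 10.13.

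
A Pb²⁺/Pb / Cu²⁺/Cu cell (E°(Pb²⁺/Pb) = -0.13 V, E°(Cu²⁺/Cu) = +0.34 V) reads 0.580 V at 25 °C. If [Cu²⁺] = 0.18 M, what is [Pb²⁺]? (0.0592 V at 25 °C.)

From the Nernst equation, log Q = n(E° − E)/0.0592 = 2(0.47 − 0.580)/0.0592 = -3.716, so Q = 1.92 × 10^-4.
With Q = [Pb²⁺]/[Cu²⁺] and the known concentrations, [Pb²⁺] in the numerator gives [Pb²⁺] = 3.5 × 10^-5 M.

3.5 × 10^-5 M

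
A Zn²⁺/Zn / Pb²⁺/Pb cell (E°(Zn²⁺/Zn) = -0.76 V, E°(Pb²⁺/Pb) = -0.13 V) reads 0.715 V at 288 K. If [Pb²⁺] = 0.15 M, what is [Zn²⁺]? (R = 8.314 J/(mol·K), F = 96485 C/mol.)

From the Nernst equation, ln Q = nF(E° − E)/RT = 2×96485×(0.63 − 0.715)/(8.314×288) = -6.850, so Q = 0.00106.
With Q = [Zn²⁺]/[Pb²⁺] and the known concentrations, [Zn²⁺] in the numerator gives [Zn²⁺] = 1.6 × 10^-4 M.

1.6 × 10^-4 M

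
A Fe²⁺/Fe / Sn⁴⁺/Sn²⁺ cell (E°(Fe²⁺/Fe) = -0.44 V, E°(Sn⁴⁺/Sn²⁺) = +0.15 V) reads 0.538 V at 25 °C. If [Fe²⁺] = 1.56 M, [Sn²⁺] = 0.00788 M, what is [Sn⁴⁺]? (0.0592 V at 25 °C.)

2.2 × 10^-4 M

From the Nernst equation, log Q = n(E° − E)/0.0592 = 2(0.59 − 0.538)/0.0592 = 1.757, so Q = 57.1.
With Q = [Fe²⁺]·[Sn²⁺]/[Sn⁴⁺] and the known concentrations, [Sn⁴⁺] in the denominator gives [Sn⁴⁺] = 2.2 × 10^-4 M.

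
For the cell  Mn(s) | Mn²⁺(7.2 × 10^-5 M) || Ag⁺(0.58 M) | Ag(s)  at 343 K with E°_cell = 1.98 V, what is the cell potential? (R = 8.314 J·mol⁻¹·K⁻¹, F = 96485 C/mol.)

Balancing electrons gives n = 2; the reaction quotient is Q = [Mn²⁺]/[Ag⁺]^2 = 2.14 × 10^-4.
E = E° − (RT/nF) ln Q = 1.98 − (8.314×343)/(2×96485) × (-8.449) = 1.980 + 0.125 = 2.105 V.

2.10 V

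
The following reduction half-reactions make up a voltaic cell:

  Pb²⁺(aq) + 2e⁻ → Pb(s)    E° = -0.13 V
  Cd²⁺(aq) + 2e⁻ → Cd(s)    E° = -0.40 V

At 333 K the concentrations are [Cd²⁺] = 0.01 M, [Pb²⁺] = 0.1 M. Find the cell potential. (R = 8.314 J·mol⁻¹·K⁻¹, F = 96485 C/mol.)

The Pb²⁺/Pb couple has the higher reduction potential and acts as the cathode, so E°_cell = -0.13 − (-0.40) = 0.27 V.
Balancing electrons gives n = 2; the reaction quotient is Q = [Cd²⁺]/[Pb²⁺] = 0.100.
E = E° − (RT/nF) ln Q = 0.27 − (8.314×333)/(2×96485) × (-2.303) = 0.270 + 0.033 = 0.303 V.

0.303 V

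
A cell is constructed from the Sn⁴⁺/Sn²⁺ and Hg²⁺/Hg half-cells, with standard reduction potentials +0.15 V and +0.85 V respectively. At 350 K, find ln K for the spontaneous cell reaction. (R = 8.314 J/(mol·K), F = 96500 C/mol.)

ln K = 46.4

E°_cell = +0.85 − (+0.15) = 0.70 V, with n = 2 electrons transferred.
At equilibrium E = 0, so the Nernst equation gives ln K = nFE°/RT = (2)(96500)(0.70)/((8.314)(350)) = 46.43.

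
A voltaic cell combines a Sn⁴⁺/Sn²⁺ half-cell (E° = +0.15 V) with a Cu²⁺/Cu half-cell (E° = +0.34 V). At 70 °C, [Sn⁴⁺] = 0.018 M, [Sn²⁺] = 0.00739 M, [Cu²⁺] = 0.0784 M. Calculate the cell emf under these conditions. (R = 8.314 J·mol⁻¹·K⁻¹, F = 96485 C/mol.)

0.139 V

The Cu²⁺/Cu couple has the higher reduction potential and acts as the cathode, so E°_cell = +0.34 − (+0.15) = 0.19 V.
Balancing electrons gives n = 2; the reaction quotient is Q = [Sn⁴⁺]/([Sn²⁺]·[Cu²⁺]) = 31.1.
E = E° − (RT/nF) ln Q = 0.19 − (8.314×343)/(2×96485) × (3.436) = 0.190 − 0.051 = 0.139 V.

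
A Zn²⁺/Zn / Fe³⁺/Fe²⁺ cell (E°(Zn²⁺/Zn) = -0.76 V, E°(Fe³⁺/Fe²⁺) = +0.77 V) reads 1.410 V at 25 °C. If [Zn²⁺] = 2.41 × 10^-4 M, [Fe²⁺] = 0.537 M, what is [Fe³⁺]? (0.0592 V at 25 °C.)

7.8 × 10^-5 M

From the Nernst equation, log Q = n(E° − E)/0.0592 = 2(1.53 − 1.410)/0.0592 = 4.054, so Q = 1.13 × 10^4.
With Q = [Zn²⁺]·[Fe²⁺]^2/[Fe³⁺]^2 and the known concentrations, [Fe³⁺]^2 in the denominator gives [Fe³⁺] = 7.8 × 10^-5 M.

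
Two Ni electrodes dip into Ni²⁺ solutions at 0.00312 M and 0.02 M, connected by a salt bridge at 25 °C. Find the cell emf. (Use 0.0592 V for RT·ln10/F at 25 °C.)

Both half-cells are Ni²⁺/Ni, so E°_cell = 0. The concentrated side is the cathode; the cell reaction moves Ni²⁺ from high to low concentration with n = 2.
Q = [Ni²⁺]_dilute/[Ni²⁺]_conc = 0.00312/0.02 = 0.156.
E = 0 − (0.0592/2) log Q = −(0.0592/2)(-0.807) = 0.0239 V.

0.024 V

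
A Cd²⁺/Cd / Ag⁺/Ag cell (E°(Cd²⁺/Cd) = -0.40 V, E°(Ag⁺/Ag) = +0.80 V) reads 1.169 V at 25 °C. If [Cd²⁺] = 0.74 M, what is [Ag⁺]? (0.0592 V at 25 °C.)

0.26 M

From the Nernst equation, log Q = n(E° − E)/0.0592 = 2(1.20 − 1.169)/0.0592 = 1.047, so Q = 11.2.
With Q = [Cd²⁺]/[Ag⁺]^2 and the known concentrations, [Ag⁺]^2 in the denominator gives [Ag⁺] = 0.26 M.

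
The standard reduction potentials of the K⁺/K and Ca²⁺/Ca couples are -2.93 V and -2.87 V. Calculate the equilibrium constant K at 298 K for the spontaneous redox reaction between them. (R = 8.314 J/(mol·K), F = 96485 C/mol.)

110

E°_cell = -2.87 − (-2.93) = 0.06 V, with n = 2 electrons transferred.
At equilibrium E = 0, so the Nernst equation gives ln K = nFE°/RT = (2)(96485)(0.06)/((8.314)(298)) = 4.67.
K = e^4.67 = 110.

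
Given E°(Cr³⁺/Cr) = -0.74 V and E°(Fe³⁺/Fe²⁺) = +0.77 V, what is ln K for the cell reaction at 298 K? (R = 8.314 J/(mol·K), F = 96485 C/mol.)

ln K = 176.4

E°_cell = +0.77 − (-0.74) = 1.51 V, with n = 3 electrons transferred.
At equilibrium E = 0, so the Nernst equation gives ln K = nFE°/RT = (3)(96485)(1.51)/((8.314)(298)) = 176.41.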